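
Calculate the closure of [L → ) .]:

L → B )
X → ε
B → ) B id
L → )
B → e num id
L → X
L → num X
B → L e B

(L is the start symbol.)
{ [L → ) .] }

To compute CLOSURE, for each item [A → α.Bβ] where B is a non-terminal, add [B → .γ] for all productions B → γ; repeat for the newly added items until nothing changes.

Start with: [L → ) .]
The dot is at the end, so nothing is added.

CLOSURE = { [L → ) .] }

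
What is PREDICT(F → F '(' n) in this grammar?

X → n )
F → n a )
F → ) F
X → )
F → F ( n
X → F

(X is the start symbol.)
{ ')', 'n' }

PREDICT(F → F '(' n) = (FIRST(RHS) \ {ε}) ∪ (FOLLOW(F) if ε ∈ FIRST(RHS), i.e. RHS ⇒* ε)
FIRST(F) = { ')', 'n' }
FIRST(F '(' n) = { ')', 'n' }
ε ∉ FIRST(F '(' n), so FOLLOW(F) is not added.
PREDICT(F → F '(' n) = { ')', 'n' }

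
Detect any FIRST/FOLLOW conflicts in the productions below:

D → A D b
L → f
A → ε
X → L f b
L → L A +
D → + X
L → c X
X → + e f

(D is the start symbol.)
No FIRST/FOLLOW conflicts.

A FIRST/FOLLOW conflict occurs when a non-terminal N has a nullable alternative N → β (β ⇒* ε) and another alternative N → α with FIRST(α) ∩ FOLLOW(N) ≠ ∅: on such a lookahead the parser cannot decide between expanding α and letting N vanish via β.

Nullable non-terminals: A.
A has a nullable alternative but only one production, so nothing to check.

D, L, X have no nullable alternative, so no FIRST/FOLLOW check is needed there.

No FIRST/FOLLOW conflicts found.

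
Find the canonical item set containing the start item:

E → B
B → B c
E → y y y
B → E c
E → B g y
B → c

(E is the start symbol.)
First, augment the grammar with E' → E
I₀ = CLOSURE({ [E' → . E] }):
  [E' → . E] has the dot before E: add [E → . B], [E → . y y y], [E → . B g y]
  [E → . B] has the dot before B: add [B → . B c], [B → . E c], [B → . c]
No further items can be added.

I₀ = { [B → . B c], [B → . E c], [B → . c], [E → . B g y], [E → . B], [E → . y y y], [E' → . E] }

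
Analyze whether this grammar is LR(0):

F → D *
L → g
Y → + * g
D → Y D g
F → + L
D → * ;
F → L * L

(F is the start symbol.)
A grammar is LR(0) if no state in the canonical LR(0) collection has:
  - both a shift item (dot before a terminal) and a complete item (shift-reduce conflict), or
  - two or more complete items (reduce-reduce conflict; the accept item [F' → F .] counts as a complete item here).

Augment with F' → F and build the canonical LR(0) collection (I0 = CLOSURE({[F' → . F]}), then GOTO on every symbol after a dot until no new states appear). It has 18 states:
  I0: { [D → . * ;], [D → . Y D g], [F → . + L], [F → . D *], [F → . L * L], [F' → . F], [L → . g], [Y → . + * g] }  — shift
  I1: { [D → * . ;] }  — shift
  I2: { [F → + . L], [L → . g], [Y → + . * g] }  — shift
  I3: { [F → D . *] }  — shift
  I4: { [F' → F .] }  — accept
  I5: { [F → L . * L] }  — shift
  I6: { [D → . * ;], [D → . Y D g], [D → Y . D g], [Y → . + * g] }  — shift
  I7: { [L → g .] }  — reduce
  I8: { [Y → + . * g] }  — shift
  I9: { [D → Y D . g] }  — shift
  I10: { [D → Y D g .] }  — reduce
  I11: { [Y → + * . g] }  — shift
  I12: { [Y → + * g .] }  — reduce
  I13: { [F → L * . L], [L → . g] }  — shift
  I14: { [F → L * L .] }  — reduce
  I15: { [F → D * .] }  — reduce
  I16: { [F → + L .] }  — reduce
  I17: { [D → * ; .] }  — reduce

Every state is either a pure shift/goto state or contains exactly one complete item and nothing to shift — no conflicts. The grammar is LR(0).

Answer: Yes, the grammar is LR(0)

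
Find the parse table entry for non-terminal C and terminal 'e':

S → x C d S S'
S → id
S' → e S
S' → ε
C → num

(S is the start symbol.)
Empty (error entry)

To find M[C, 'e'], we find productions for C where 'e' is in the predict set (PREDICT(N → α) = (FIRST(α) \ {ε}) ∪ (FOLLOW(N) if α ⇒* ε)).

C → num: PREDICT = { 'num' }

M[C, 'e'] is empty (no production applies)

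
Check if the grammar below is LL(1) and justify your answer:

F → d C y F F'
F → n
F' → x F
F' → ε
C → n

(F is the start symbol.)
No. Predict set conflict for F': { 'x' }

A grammar is LL(1) if for each non-terminal N with multiple productions, the predict sets of those productions are pairwise disjoint, where PREDICT(N → α) = (FIRST(α) \ {ε}) ∪ (FOLLOW(N) if α ⇒* ε).

Relevant sets:
  FOLLOW(F') = { $, 'x' }

For F:
  PREDICT(F → d C y F F') = { 'd' }
  PREDICT(F → n) = { 'n' }
For F':
  PREDICT(F' → x F) = { 'x' }
  PREDICT(F' → ε) = { $, 'x' }
C has a single production, so nothing to check there.

Conflict found: Predict set conflict for F': { 'x' }
The grammar is NOT LL(1).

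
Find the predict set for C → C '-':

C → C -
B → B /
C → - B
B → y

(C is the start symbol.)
{ '-' }

PREDICT(C → C '-') = (FIRST(RHS) \ {ε}) ∪ (FOLLOW(C) if ε ∈ FIRST(RHS), i.e. RHS ⇒* ε)
FIRST(C) = { '-' }
FIRST(C '-') = { '-' }
ε ∉ FIRST(C '-'), so FOLLOW(C) is not added.
PREDICT(C → C '-') = { '-' }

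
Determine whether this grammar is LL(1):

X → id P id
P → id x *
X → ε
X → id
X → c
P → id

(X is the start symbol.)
No. Predict set conflict for X: { 'id' }

A grammar is LL(1) if for each non-terminal N with multiple productions, the predict sets of those productions are pairwise disjoint, where PREDICT(N → α) = (FIRST(α) \ {ε}) ∪ (FOLLOW(N) if α ⇒* ε).

Relevant sets:
  FOLLOW(X) = { $ }

For X:
  PREDICT(X → id P id) = { 'id' }
  PREDICT(X → ε) = { $ }
  PREDICT(X → id) = { 'id' }
  PREDICT(X → c) = { 'c' }
For P:
  PREDICT(P → id x '*') = { 'id' }
  PREDICT(P → id) = { 'id' }

Conflict found: Predict set conflict for X: { 'id' }
The grammar is NOT LL(1).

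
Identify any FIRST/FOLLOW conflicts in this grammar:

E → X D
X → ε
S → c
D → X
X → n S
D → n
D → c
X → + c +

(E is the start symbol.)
A FIRST/FOLLOW conflict occurs when a non-terminal N has a nullable alternative N → β (β ⇒* ε) and another alternative N → α with FIRST(α) ∩ FOLLOW(N) ≠ ∅: on such a lookahead the parser cannot decide between expanding α and letting N vanish via β.

Nullable non-terminals: D, E, X.
FIRST sets used below: FIRST(X) = { '+', 'n', ε }

D: nullable alternative(s) D → X; FOLLOW(D) = { $ }
  D → X: FIRST \ {ε} = { '+', 'n' } — this is the only nullable alternative, skip
  D → n: FIRST \ {ε} = { 'n' } — disjoint from FOLLOW(D)
  D → c: FIRST \ {ε} = { 'c' } — disjoint from FOLLOW(D)
E has a nullable alternative but only one production, so nothing to check.

X: nullable alternative(s) X → ε; FOLLOW(X) = { $, '+', 'c', 'n' }
  X → ε: FIRST \ {ε} = { } — this is the only nullable alternative, skip
  X → n S: FIRST \ {ε} = { 'n' } — overlaps FOLLOW(X) on { 'n' }: CONFLICT
  X → + c +: FIRST \ {ε} = { '+' } — overlaps FOLLOW(X) on { '+' }: CONFLICT

S has no nullable alternative, so no FIRST/FOLLOW check is needed there.

So the grammar has 2 FIRST/FOLLOW conflicts (marked CONFLICT above).

Answer: Yes. X → n S with FOLLOW(X) on { 'n' }; X → '+' c '+' with FOLLOW(X) on { '+' }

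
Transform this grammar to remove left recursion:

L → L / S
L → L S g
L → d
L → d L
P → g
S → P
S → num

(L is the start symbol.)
L is directly left-recursive. The standard transformation for
  A → A α₁ | ... | A α_m | β₁ | ... | β_n
is
  A  → β₁ A' | ... | β_n A'
  A' → α₁ A' | ... | α_m A' | ε

L → d becomes L → d L'
L → d L becomes L → d L L'
L → L / S becomes L' → / S L'
L → L S g becomes L' → S g L'
Add L' → ε

Productions for other non-terminals are unchanged:
  P → g
  S → P
  S → num

Resulting grammar:
L → d L'
L → d L L'
L' → / S L'
L' → S g L'
L' → ε
P → g
S → P
S → num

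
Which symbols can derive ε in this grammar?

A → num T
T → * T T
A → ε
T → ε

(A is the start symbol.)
ε-productions: A → ε, T → ε
So A, T are immediately nullable.
Every non-terminal is now nullable.
Nullable = { 'A', 'T' }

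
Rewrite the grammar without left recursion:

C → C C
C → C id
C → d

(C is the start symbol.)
C → d C'
C' → C C'
C' → id C'
C' → ε

C is directly left-recursive. The standard transformation for
  A → A α₁ | ... | A α_m | β₁ | ... | β_n
is
  A  → β₁ A' | ... | β_n A'
  A' → α₁ A' | ... | α_m A' | ε

C → d becomes C → d C'
C → C C becomes C' → C C'
C → C id becomes C' → id C'
Add C' → ε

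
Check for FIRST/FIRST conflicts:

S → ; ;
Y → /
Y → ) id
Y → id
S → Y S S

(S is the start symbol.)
No FIRST/FIRST conflicts.

A FIRST/FIRST conflict occurs when two productions N → α and N → β for the same non-terminal have FIRST(α) ∩ FIRST(β) ≠ ∅ (with ε ∈ FIRST of a nullable right-hand side, so two nullable alternatives also conflict).

FIRST sets of the non-terminals at (or reachable through a nullable prefix from) the front of some alternative:
  FIRST(Y) = { ')', '/', 'id' }

Productions for S:
  S → ; ;: FIRST = { ';' }
  S → Y S S: FIRST = { ')', '/', 'id' }
Productions for Y:
  Y → /: FIRST = { '/' }
  Y → ) id: FIRST = { ')' }
  Y → id: FIRST = { 'id' }

All alternatives of each non-terminal have pairwise disjoint FIRST sets.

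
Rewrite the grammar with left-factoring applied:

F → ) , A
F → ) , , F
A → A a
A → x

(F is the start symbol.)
Left-factoring transforms A → αβ₁ | αβ₂ into A → αA' and A' → β₁ | β₂
(α is the longest common prefix among the alternatives). Repeat until
no nonterminal has two alternatives with a common prefix.

Round 1: F has alternatives sharing prefix ') ,'. Introduce F': F → ) , F'
  Add: F' → A
  Add: F' → , F

No remaining common prefixes — done.

Resulting grammar:
F → ) , F'
F' → A
F' → , F
A → A a
A → x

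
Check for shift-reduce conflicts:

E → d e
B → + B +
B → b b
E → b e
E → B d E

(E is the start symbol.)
Augment with E' → E and build the canonical LR(0) collection (I0 = CLOSURE({[E' → . E]}), then GOTO on every symbol after a dot until no new states appear). It has 14 states:
  I0: { [B → . + B +], [B → . b b], [E → . B d E], [E → . b e], [E → . d e], [E' → . E] }  — shift
  I1: { [B → + . B +], [B → . + B +], [B → . b b] }  — shift
  I2: { [E → B . d E] }  — shift
  I3: { [E' → E .] }  — accept
  I4: { [B → b . b], [E → b . e] }  — shift
  I5: { [E → d . e] }  — shift
  I6: { [E → d e .] }  — reduce
  I7: { [B → b b .] }  — reduce
  I8: { [E → b e .] }  — reduce
  I9: { [B → . + B +], [B → . b b], [E → . B d E], [E → . b e], [E → . d e], [E → B d . E] }  — shift
  I10: { [E → B d E .] }  — reduce
  I11: { [B → + B . +] }  — shift
  I12: { [B → b . b] }  — shift
  I13: { [B → + B + .] }  — reduce

No state contains both a complete item and a shift item.

Answer: No shift-reduce conflicts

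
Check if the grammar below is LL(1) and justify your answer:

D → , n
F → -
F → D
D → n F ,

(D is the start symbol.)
Yes, the grammar is LL(1).

A grammar is LL(1) if for each non-terminal N with multiple productions, the predict sets of those productions are pairwise disjoint, where PREDICT(N → α) = (FIRST(α) \ {ε}) ∪ (FOLLOW(N) if α ⇒* ε).

Relevant sets:
  FIRST(D) = { ',', 'n' }

For D:
  PREDICT(D → ',' n) = { ',' }
  PREDICT(D → n F ',') = { 'n' }
For F:
  PREDICT(F → '-') = { '-' }
  PREDICT(F → D) = { ',', 'n' }

All predict sets are disjoint. The grammar IS LL(1).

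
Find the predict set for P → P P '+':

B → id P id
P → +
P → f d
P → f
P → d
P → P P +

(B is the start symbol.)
PREDICT(P → P P '+') = (FIRST(RHS) \ {ε}) ∪ (FOLLOW(P) if ε ∈ FIRST(RHS), i.e. RHS ⇒* ε)
FIRST(P) = { '+', 'd', 'f' }
FIRST(P P '+') = { '+', 'd', 'f' }
ε ∉ FIRST(P P '+'), so FOLLOW(P) is not added.
PREDICT(P → P P '+') = { '+', 'd', 'f' }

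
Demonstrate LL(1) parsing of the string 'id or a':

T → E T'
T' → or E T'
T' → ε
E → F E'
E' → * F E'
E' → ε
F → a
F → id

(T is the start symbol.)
LL(1) parsing maintains a stack (initially the start symbol over $) and the input. At each step: if the stack top is a terminal, match it against the current input token; if it is a non-terminal N, replace it with the RHS of M[N, lookahead] (the unique production whose predict set contains the lookahead).

Stack is shown with the top on the left.

Stack       Input      Action
-----------------------------
T $         id or a $  output T → E T'
E T' $      id or a $  output E → F E'
F E' T' $   id or a $  output F → id
id E' T' $  id or a $  match 'id'
E' T' $     or a $     output E' → ε
T' $        or a $     output T' → or E T'
or E T' $   or a $     match 'or'
E T' $      a $        output E → F E'
F E' T' $   a $        output F → a
a E' T' $   a $        match 'a'
E' T' $     $          output E' → ε
T' $        $          output T' → ε
$           $          accept

The string is accepted.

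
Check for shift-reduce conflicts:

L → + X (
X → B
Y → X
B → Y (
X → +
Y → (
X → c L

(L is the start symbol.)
Augment with L' → L and build the canonical LR(0) collection (I0 = CLOSURE({[L' → . L]}), then GOTO on every symbol after a dot until no new states appear). It has 12 states:
  I0: { [L → . + X (], [L' → . L] }  — shift
  I1: { [B → . Y (], [L → + . X (], [X → . +], [X → . B], [X → . c L], [Y → . (], [Y → . X] }  — shift
  I2: { [L' → L .] }  — accept
  I3: { [Y → ( .] }  — reduce
  I4: { [X → + .] }  — reduce
  I5: { [X → B .] }  — reduce
  I6: { [L → + X . (], [Y → X .] }  — shift, reduce
  I7: { [B → Y . (] }  — shift
  I8: { [L → . + X (], [X → c . L] }  — shift
  I9: { [X → c L .] }  — reduce
  I10: { [B → Y ( .] }  — reduce
  I11: { [L → + X ( .] }  — reduce

I6 contains reduce item [Y → X .] and shift item [L → + X . (] — shift-reduce conflict.

Answer: Yes — I6: [Y → X .] vs [L → + X . (]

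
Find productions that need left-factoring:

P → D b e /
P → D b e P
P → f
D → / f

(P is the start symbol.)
Yes, P has productions with common prefix 'D b e'

Left-factoring is needed when two productions for the same non-terminal
share a common prefix on the right-hand side.

Productions for P:
  P → D b e /
  P → D b e P
  P → f

Found common prefix 'D b e' in productions for P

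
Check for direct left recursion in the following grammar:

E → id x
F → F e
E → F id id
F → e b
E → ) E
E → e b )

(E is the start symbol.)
E → id x: starts with id
F → F e: LEFT RECURSIVE (starts with F)
E → F id id: starts with F
F → e b: starts with e
E → ) E: starts with ')'
E → e b ): starts with e

The grammar has direct left recursion on: F.

Answer: Yes, F is left-recursive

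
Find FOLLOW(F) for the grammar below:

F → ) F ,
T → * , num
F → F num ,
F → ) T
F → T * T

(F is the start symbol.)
{ $, ',', 'num' }

To compute FOLLOW(F), find every occurrence of F on a right-hand side N → α F β: add FIRST(β) \ {ε}, and if β is empty or nullable also add FOLLOW(N). Iterate to a fixed point.

F is the start symbol, so $ ∈ FOLLOW(F).
In F → ) F ,: F is followed by ',', add FIRST(',') \ {ε} = { ',' }
In F → F num ,: F is followed by num ',', add FIRST(num ',') \ {ε} = { 'num' }

Taking the union: FOLLOW(F) = { $, ',', 'num' }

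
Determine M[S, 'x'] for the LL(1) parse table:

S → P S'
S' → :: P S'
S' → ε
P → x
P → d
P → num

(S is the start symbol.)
S → P S'

To find M[S, 'x'], we find productions for S where 'x' is in the predict set (PREDICT(N → α) = (FIRST(α) \ {ε}) ∪ (FOLLOW(N) if α ⇒* ε)).

Relevant sets:
  FIRST(P) = { 'd', 'num', 'x' }

S → P S': PREDICT = { 'd', 'num', 'x' }
  'x' is in predict set, so this production goes in M[S, 'x']

M[S, 'x'] = S → P S'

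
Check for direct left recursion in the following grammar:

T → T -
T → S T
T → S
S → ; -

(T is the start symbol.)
Yes, T is left-recursive

Direct left recursion occurs when N → N α for some non-terminal N (the right-hand side begins with the left-hand side itself).

T → T -: LEFT RECURSIVE (starts with T)
T → S T: starts with S
T → S: starts with S
S → ; -: starts with ';'

The grammar has direct left recursion on: T.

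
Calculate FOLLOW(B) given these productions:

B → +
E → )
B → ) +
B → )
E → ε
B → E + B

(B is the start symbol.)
To compute FOLLOW(B), find every occurrence of B on a right-hand side N → α B β: add FIRST(β) \ {ε}, and if β is empty or nullable also add FOLLOW(N). Iterate to a fixed point.

B is the start symbol, so $ ∈ FOLLOW(B).
In B → E + B: B is at the end; this adds FOLLOW(B) to itself — nothing new

Taking the union: FOLLOW(B) = { $ }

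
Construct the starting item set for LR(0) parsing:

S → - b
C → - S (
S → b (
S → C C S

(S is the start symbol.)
{ [C → . - S (], [S → . - b], [S → . C C S], [S → . b (], [S' → . S] }

First, augment the grammar with S' → S
I₀ = CLOSURE({ [S' → . S] }):
  [S' → . S] has the dot before S: add [S → . - b], [S → . b (], [S → . C C S]
  [S → . C C S] has the dot before C: add [C → . - S (]
No further items can be added.

I₀ = { [C → . - S (], [S → . - b], [S → . C C S], [S → . b (], [S' → . S] }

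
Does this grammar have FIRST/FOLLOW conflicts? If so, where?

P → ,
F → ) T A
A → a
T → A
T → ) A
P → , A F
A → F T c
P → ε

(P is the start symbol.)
A FIRST/FOLLOW conflict occurs when a non-terminal N has a nullable alternative N → β (β ⇒* ε) and another alternative N → α with FIRST(α) ∩ FOLLOW(N) ≠ ∅: on such a lookahead the parser cannot decide between expanding α and letting N vanish via β.

Nullable non-terminals: P.

P: nullable alternative(s) P → ε; FOLLOW(P) = { $ }
  P → ,: FIRST \ {ε} = { ',' } — disjoint from FOLLOW(P)
  P → , A F: FIRST \ {ε} = { ',' } — disjoint from FOLLOW(P)
  P → ε: FIRST \ {ε} = { } — this is the only nullable alternative, skip

A, F, T have no nullable alternative, so no FIRST/FOLLOW check is needed there.

No FIRST/FOLLOW conflicts found.

Answer: No FIRST/FOLLOW conflicts.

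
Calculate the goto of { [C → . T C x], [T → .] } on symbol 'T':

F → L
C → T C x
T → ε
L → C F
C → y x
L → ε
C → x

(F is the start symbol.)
GOTO(I, 'T') = CLOSURE({ [A → αX.β] : [A → α.Xβ] ∈ I, X = 'T' })

Items with dot before 'T', with the dot advanced:
  [C → . T C x] → [C → T . C x]
Closure of the advanced items:
  [C → T . C x] has the dot before C: add [C → . T C x], [C → . y x], [C → . x]
  [C → . T C x] has the dot before T: add [T → .]

GOTO = { [C → . T C x], [C → . x], [C → . y x], [C → T . C x], [T → .] }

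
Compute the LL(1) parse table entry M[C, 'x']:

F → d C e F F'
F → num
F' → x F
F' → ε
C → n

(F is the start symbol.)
To find M[C, 'x'], we find productions for C where 'x' is in the predict set (PREDICT(N → α) = (FIRST(α) \ {ε}) ∪ (FOLLOW(N) if α ⇒* ε)).

C → n: PREDICT = { 'n' }

M[C, 'x'] is empty (no production applies)

Answer: Empty (error entry)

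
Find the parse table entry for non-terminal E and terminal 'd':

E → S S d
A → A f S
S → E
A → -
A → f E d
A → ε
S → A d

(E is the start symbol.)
To find M[E, 'd'], we find productions for E where 'd' is in the predict set (PREDICT(N → α) = (FIRST(α) \ {ε}) ∪ (FOLLOW(N) if α ⇒* ε)).

Relevant sets:
  FIRST(S) = { '-', 'd', 'f' }

E → S S d: PREDICT = { '-', 'd', 'f' }
  'd' is in predict set, so this production goes in M[E, 'd']

M[E, 'd'] = E → S S d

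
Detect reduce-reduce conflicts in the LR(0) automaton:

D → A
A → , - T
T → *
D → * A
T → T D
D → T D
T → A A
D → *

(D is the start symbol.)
Yes — I1: [D → * .] vs [T → * .]; I6: [D → T D .] vs [T → T D .]

A reduce-reduce conflict occurs when an LR(0) state has two complete items [A → α .] and [B → β .] — both call for a reduction, and with no lookahead the parser cannot choose between them.

Augment with D' → D and build the canonical LR(0) collection (I0 = CLOSURE({[D' → . D]}), then GOTO on every symbol after a dot until no new states appear). It has 14 states:
  I0: { [A → . , - T], [D → . * A], [D → . *], [D → . A], [D → . T D], [D' → . D], [T → . *], [T → . A A], [T → . T D] }  — shift
  I1: { [A → . , - T], [D → * . A], [D → * .], [T → * .] }  — shift, 2 reduces
  I2: { [A → , . - T] }  — shift
  I3: { [A → . , - T], [D → A .], [T → A . A] }  — shift, reduce
  I4: { [D' → D .] }  — accept
  I5: { [A → . , - T], [D → . * A], [D → . *], [D → . A], [D → . T D], [D → T . D], [T → . *], [T → . A A], [T → . T D], [T → T . D] }  — shift
  I6: { [D → T D .], [T → T D .] }  — 2 reduces
  I7: { [T → A A .] }  — reduce
  I8: { [A → , - . T], [A → . , - T], [T → . *], [T → . A A], [T → . T D] }  — shift
  I9: { [T → * .] }  — reduce
  I10: { [A → . , - T], [T → A . A] }  — shift
  I11: { [A → , - T .], [A → . , - T], [D → . * A], [D → . *], [D → . A], [D → . T D], [T → . *], [T → . A A], [T → . T D], [T → T . D] }  — shift, reduce
  I12: { [T → T D .] }  — reduce
  I13: { [D → * A .] }  — reduce

I1 contains complete items [D → * .], [T → * .] — reduce-reduce conflict.
I6 contains complete items [D → T D .], [T → T D .] — reduce-reduce conflict.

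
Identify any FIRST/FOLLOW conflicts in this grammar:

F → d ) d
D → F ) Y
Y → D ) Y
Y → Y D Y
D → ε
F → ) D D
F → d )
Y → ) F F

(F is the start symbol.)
Yes. D → F ')' Y with FOLLOW(D) on { ')', 'd' }

A FIRST/FOLLOW conflict occurs when a non-terminal N has a nullable alternative N → β (β ⇒* ε) and another alternative N → α with FIRST(α) ∩ FOLLOW(N) ≠ ∅: on such a lookahead the parser cannot decide between expanding α and letting N vanish via β.

Nullable non-terminals: D.
FIRST sets used below: FIRST(F) = { ')', 'd' }

D: nullable alternative(s) D → ε; FOLLOW(D) = { $, ')', 'd' }
  D → F ) Y: FIRST \ {ε} = { ')', 'd' } — overlaps FOLLOW(D) on { ')', 'd' }: CONFLICT
  D → ε: FIRST \ {ε} = { } — this is the only nullable alternative, skip

F, Y have no nullable alternative, so no FIRST/FOLLOW check is needed there.

So the grammar has 1 FIRST/FOLLOW conflict (marked CONFLICT above).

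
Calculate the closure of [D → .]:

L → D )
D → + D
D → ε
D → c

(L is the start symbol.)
{ [D → .] }

To compute CLOSURE, for each item [A → α.Bβ] where B is a non-terminal, add [B → .γ] for all productions B → γ; repeat for the newly added items until nothing changes.

Start with: [D → .]
The dot is at the end, so nothing is added.

CLOSURE = { [D → .] }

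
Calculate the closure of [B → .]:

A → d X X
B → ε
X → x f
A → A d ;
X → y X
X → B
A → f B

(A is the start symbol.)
To compute CLOSURE, for each item [A → α.Bβ] where B is a non-terminal, add [B → .γ] for all productions B → γ; repeat for the newly added items until nothing changes.

Start with: [B → .]
The dot is at the end, so nothing is added.

CLOSURE = { [B → .] }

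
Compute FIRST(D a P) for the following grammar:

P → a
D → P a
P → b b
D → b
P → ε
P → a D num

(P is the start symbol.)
FIRST sets of the non-terminals involved (from the grammar, by fixed-point iteration):
  FIRST(D) = { 'a', 'b' }

To compute FIRST(D a P), process the symbols left to right:
Symbol D is a non-terminal. Add FIRST(D) \ {ε} = { 'a', 'b' }
D is not nullable (ε ∉ FIRST(D)), so stop here.
FIRST(D a P) = { 'a', 'b' }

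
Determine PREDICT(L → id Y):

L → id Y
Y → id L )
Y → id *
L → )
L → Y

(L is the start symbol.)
{ 'id' }

PREDICT(L → id Y) = (FIRST(RHS) \ {ε}) ∪ (FOLLOW(L) if ε ∈ FIRST(RHS), i.e. RHS ⇒* ε)
FIRST(id Y) = { 'id' }
ε ∉ FIRST(id Y), so FOLLOW(L) is not added.
PREDICT(L → id Y) = { 'id' }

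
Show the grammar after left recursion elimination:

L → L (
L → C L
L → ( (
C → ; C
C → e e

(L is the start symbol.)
L is directly left-recursive. The standard transformation for
  A → A α₁ | ... | A α_m | β₁ | ... | β_n
is
  A  → β₁ A' | ... | β_n A'
  A' → α₁ A' | ... | α_m A' | ε

L → C L becomes L → C L L'
L → ( ( becomes L → ( ( L'
L → L ( becomes L' → ( L'
Add L' → ε

Productions for other non-terminals are unchanged:
  C → ; C
  C → e e

Resulting grammar:
L → C L L'
L → ( ( L'
L' → ( L'
L' → ε
C → ; C
C → e e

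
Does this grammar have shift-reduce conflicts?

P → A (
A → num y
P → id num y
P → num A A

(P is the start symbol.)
No shift-reduce conflicts

A shift-reduce conflict occurs when an LR(0) state has both:
  - a complete (reduce) item [A → α .] (dot at the end), and
  - a shift item [B → β . c γ] (dot before a terminal).

Augment with P' → P and build the canonical LR(0) collection (I0 = CLOSURE({[P' → . P]}), then GOTO on every symbol after a dot until no new states appear). It has 12 states:
  I0: { [A → . num y], [P → . A (], [P → . id num y], [P → . num A A], [P' → . P] }  — shift
  I1: { [P → A . (] }  — shift
  I2: { [P' → P .] }  — accept
  I3: { [P → id . num y] }  — shift
  I4: { [A → . num y], [A → num . y], [P → num . A A] }  — shift
  I5: { [A → . num y], [P → num A . A] }  — shift
  I6: { [A → num . y] }  — shift
  I7: { [A → num y .] }  — reduce
  I8: { [P → num A A .] }  — reduce
  I9: { [P → id num . y] }  — shift
  I10: { [P → id num y .] }  — reduce
  I11: { [P → A ( .] }  — reduce

No state contains both a complete item and a shift item.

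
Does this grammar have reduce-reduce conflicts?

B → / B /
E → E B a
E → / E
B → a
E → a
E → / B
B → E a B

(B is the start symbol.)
Yes — I4: [B → a .] vs [E → a .]; I6: [B → a .] vs [E → a .]

A reduce-reduce conflict occurs when an LR(0) state has two complete items [A → α .] and [B → β .] — both call for a reduction, and with no lookahead the parser cannot choose between them.

Augment with B' → B and build the canonical LR(0) collection (I0 = CLOSURE({[B' → . B]}), then GOTO on every symbol after a dot until no new states appear). It has 12 states:
  I0: { [B → . / B /], [B → . E a B], [B → . a], [B' → . B], [E → . / B], [E → . / E], [E → . E B a], [E → . a] }  — shift
  I1: { [B → . / B /], [B → . E a B], [B → . a], [B → / . B /], [E → . / B], [E → . / E], [E → . E B a], [E → . a], [E → / . B], [E → / . E] }  — shift
  I2: { [B' → B .] }  — accept
  I3: { [B → . / B /], [B → . E a B], [B → . a], [B → E . a B], [E → . / B], [E → . / E], [E → . E B a], [E → . a], [E → E . B a] }  — shift
  I4: { [B → a .], [E → a .] }  — 2 reduces
  I5: { [E → E B . a] }  — shift
  I6: { [B → . / B /], [B → . E a B], [B → . a], [B → E a . B], [B → a .], [E → . / B], [E → . / E], [E → . E B a], [E → . a], [E → a .] }  — shift, 2 reduces
  I7: { [B → E a B .] }  — reduce
  I8: { [E → E B a .] }  — reduce
  I9: { [B → / B . /], [E → / B .] }  — shift, reduce
  I10: { [B → . / B /], [B → . E a B], [B → . a], [B → E . a B], [E → . / B], [E → . / E], [E → . E B a], [E → . a], [E → / E .], [E → E . B a] }  — shift, reduce
  I11: { [B → / B / .] }  — reduce

I4 contains complete items [B → a .], [E → a .] — reduce-reduce conflict.
I6 contains complete items [B → a .], [E → a .] — reduce-reduce conflict.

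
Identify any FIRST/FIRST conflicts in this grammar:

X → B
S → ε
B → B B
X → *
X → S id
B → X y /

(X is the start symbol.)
FIRST sets of the non-terminals at (or reachable through a nullable prefix from) the front of some alternative:
  FIRST(B) = { '*', 'id' }
  FIRST(S) = { ε }
  FIRST(X) = { '*', 'id' }

Productions for X:
  X → B: FIRST = { '*', 'id' }
  X → *: FIRST = { '*' }
  X → S id: FIRST = { 'id' }
Productions for B:
  B → B B: FIRST = { '*', 'id' }
  B → X y /: FIRST = { '*', 'id' }
S has only one production, so no FIRST/FIRST conflict is possible there.

Conflict for X: X → B and X → *
  Overlap: { '*' }
Conflict for X: X → B and X → S id
  Overlap: { 'id' }
Conflict for B: B → B B and B → X y /
  Overlap: { '*', 'id' }

Answer: Yes. X → B / X → '*' on { '*' }; X → B / X → S id on { 'id' }; B → B B / B → X y '/' on { '*', 'id' }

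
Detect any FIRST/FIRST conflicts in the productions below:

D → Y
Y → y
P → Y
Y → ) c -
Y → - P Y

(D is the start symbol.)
A FIRST/FIRST conflict occurs when two productions N → α and N → β for the same non-terminal have FIRST(α) ∩ FIRST(β) ≠ ∅ (with ε ∈ FIRST of a nullable right-hand side, so two nullable alternatives also conflict).

Productions for Y:
  Y → y: FIRST = { 'y' }
  Y → ) c -: FIRST = { ')' }
  Y → - P Y: FIRST = { '-' }
D, P have only one production, so no FIRST/FIRST conflict is possible there.

All alternatives of each non-terminal have pairwise disjoint FIRST sets.

Answer: No FIRST/FIRST conflicts.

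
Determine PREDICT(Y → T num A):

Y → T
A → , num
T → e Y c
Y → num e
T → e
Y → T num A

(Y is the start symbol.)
PREDICT(Y → T num A) = (FIRST(RHS) \ {ε}) ∪ (FOLLOW(Y) if ε ∈ FIRST(RHS), i.e. RHS ⇒* ε)
FIRST(T) = { 'e' }
FIRST(T num A) = { 'e' }
ε ∉ FIRST(T num A), so FOLLOW(Y) is not added.
PREDICT(Y → T num A) = { 'e' }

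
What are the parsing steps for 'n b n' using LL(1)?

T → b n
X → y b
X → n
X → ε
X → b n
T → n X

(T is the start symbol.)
LL(1) parsing maintains a stack (initially the start symbol over $) and the input. At each step: if the stack top is a terminal, match it against the current input token; if it is a non-terminal N, replace it with the RHS of M[N, lookahead] (the unique production whose predict set contains the lookahead).

Stack is shown with the top on the left.

Stack  Input    Action
----------------------
T $    n b n $  output T → n X
n X $  n b n $  match 'n'
X $    b n $    output X → b n
b n $  b n $    match 'b'
n $    n $      match 'n'
$      $        accept

The string is accepted.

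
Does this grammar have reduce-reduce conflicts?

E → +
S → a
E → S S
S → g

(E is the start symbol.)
A reduce-reduce conflict occurs when an LR(0) state has two complete items [A → α .] and [B → β .] — both call for a reduction, and with no lookahead the parser cannot choose between them.

Augment with E' → E and build the canonical LR(0) collection (I0 = CLOSURE({[E' → . E]}), then GOTO on every symbol after a dot until no new states appear). It has 7 states:
  I0: { [E → . +], [E → . S S], [E' → . E], [S → . a], [S → . g] }  — shift
  I1: { [E → + .] }  — reduce
  I2: { [E' → E .] }  — accept
  I3: { [E → S . S], [S → . a], [S → . g] }  — shift
  I4: { [S → a .] }  — reduce
  I5: { [S → g .] }  — reduce
  I6: { [E → S S .] }  — reduce

No state contains more than one complete item.

Answer: No reduce-reduce conflicts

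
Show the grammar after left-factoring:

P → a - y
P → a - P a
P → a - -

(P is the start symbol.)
Left-factoring transforms A → αβ₁ | αβ₂ into A → αA' and A' → β₁ | β₂
(α is the longest common prefix among the alternatives). Repeat until
no nonterminal has two alternatives with a common prefix.

Round 1: P has alternatives sharing prefix 'a -'. Introduce P': P → a - P'
  Add: P' → y
  Add: P' → P a
  Add: P' → -

No remaining common prefixes — done.

Resulting grammar:
P → a - P'
P' → y
P' → P a
P' → -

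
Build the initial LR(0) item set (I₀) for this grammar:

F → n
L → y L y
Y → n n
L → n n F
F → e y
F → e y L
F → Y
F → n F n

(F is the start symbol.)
{ [F → . Y], [F → . e y L], [F → . e y], [F → . n F n], [F → . n], [F' → . F], [Y → . n n] }

First, augment the grammar with F' → F
I₀ = CLOSURE({ [F' → . F] }):
  [F' → . F] has the dot before F: add [F → . n], [F → . e y], [F → . e y L], [F → . Y], [F → . n F n]
  [F → . Y] has the dot before Y: add [Y → . n n]
No further items can be added.

I₀ = { [F → . Y], [F → . e y L], [F → . e y], [F → . n F n], [F → . n], [F' → . F], [Y → . n n] }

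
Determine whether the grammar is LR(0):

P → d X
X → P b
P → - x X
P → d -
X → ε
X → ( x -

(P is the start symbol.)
A grammar is LR(0) if no state in the canonical LR(0) collection has:
  - both a shift item (dot before a terminal) and a complete item (shift-reduce conflict), or
  - two or more complete items (reduce-reduce conflict; the accept item [P' → P .] counts as a complete item here).

Augment with P' → P and build the canonical LR(0) collection (I0 = CLOSURE({[P' → . P]}), then GOTO on every symbol after a dot until no new states appear). It has 13 states:
  I0: { [P → . - x X], [P → . d -], [P → . d X], [P' → . P] }  — shift
  I1: { [P → - . x X] }  — shift
  I2: { [P' → P .] }  — accept
  I3: { [P → . - x X], [P → . d -], [P → . d X], [P → d . -], [P → d . X], [X → . ( x -], [X → . P b], [X → .] }  — shift, reduce
  I4: { [X → ( . x -] }  — shift
  I5: { [P → - . x X], [P → d - .] }  — shift, reduce
  I6: { [X → P . b] }  — shift
  I7: { [P → d X .] }  — reduce
  I8: { [X → P b .] }  — reduce
  I9: { [P → - x . X], [P → . - x X], [P → . d -], [P → . d X], [X → . ( x -], [X → . P b], [X → .] }  — shift, reduce
  I10: { [P → - x X .] }  — reduce
  I11: { [X → ( x . -] }  — shift
  I12: { [X → ( x - .] }  — reduce

Conflict in state I3:
  Shift-reduce conflict between [X → .] and [P → . - x X]
So the grammar is NOT LR(0).

Answer: No. Shift-reduce conflict between [X → .] and [P → . - x X]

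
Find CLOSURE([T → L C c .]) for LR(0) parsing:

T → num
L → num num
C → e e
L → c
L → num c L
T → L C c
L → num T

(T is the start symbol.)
{ [T → L C c .] }

Start with: [T → L C c .]
The dot is at the end, so nothing is added.

CLOSURE = { [T → L C c .] }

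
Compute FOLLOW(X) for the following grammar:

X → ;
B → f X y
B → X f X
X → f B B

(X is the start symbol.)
X is the start symbol, so $ ∈ FOLLOW(X).
In B → f X y: X is followed by y, add FIRST(y) \ {ε} = { 'y' }
In B → X f X: X is followed by f X, add FIRST(f X) \ {ε} = { 'f' }
In B → X f X: X is at the end, add FOLLOW(B)

The FOLLOW sets referred to above (computed the same way, to a fixed point):
  FOLLOW(B) = { $, ';', 'f', 'y' }

Taking the union: FOLLOW(X) = { $, ';', 'f', 'y' }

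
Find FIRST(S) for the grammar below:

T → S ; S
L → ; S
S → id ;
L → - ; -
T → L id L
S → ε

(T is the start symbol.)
{ 'id', ε }

To compute FIRST(S), examine every production with S on the left-hand side, reading each right-hand side left to right until a non-nullable symbol is reached.

From S → id ;:
  - id is a terminal: add 'id' and stop
From S → ε:
  - ε-production, so ε ∈ FIRST(S)

Collecting: FIRST(S) = { 'id', ε }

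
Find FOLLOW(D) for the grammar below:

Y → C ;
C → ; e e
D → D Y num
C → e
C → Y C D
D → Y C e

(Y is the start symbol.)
To compute FOLLOW(D), find every occurrence of D on a right-hand side N → α D β: add FIRST(β) \ {ε}, and if β is empty or nullable also add FOLLOW(N). Iterate to a fixed point.

In D → D Y num: D is followed by Y num, add FIRST(Y num) \ {ε} = { ';', 'e' }
In C → Y C D: D is at the end, add FOLLOW(C)

The FOLLOW sets referred to above (computed the same way, to a fixed point):
  FOLLOW(C) = { ';', 'e' }

Taking the union: FOLLOW(D) = { ';', 'e' }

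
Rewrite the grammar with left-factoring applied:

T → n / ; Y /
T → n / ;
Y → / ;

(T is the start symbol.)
T → n / ; T'
T' → Y /
T' → ε
Y → / ;

Left-factoring transforms A → αβ₁ | αβ₂ into A → αA' and A' → β₁ | β₂
(α is the longest common prefix among the alternatives). Repeat until
no nonterminal has two alternatives with a common prefix.

Round 1: T has alternatives sharing prefix 'n / ;'. Introduce T': T → n / ; T'
  Add: T' → Y /
  Add: T' → ε

No remaining common prefixes — done.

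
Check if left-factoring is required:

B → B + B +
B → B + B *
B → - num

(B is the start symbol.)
Left-factoring is needed when two productions for the same non-terminal
share a common prefix on the right-hand side.

Productions for B:
  B → B + B +
  B → B + B *
  B → - num

Found common prefix 'B + B' in productions for B

Answer: Yes, B has productions with common prefix 'B + B'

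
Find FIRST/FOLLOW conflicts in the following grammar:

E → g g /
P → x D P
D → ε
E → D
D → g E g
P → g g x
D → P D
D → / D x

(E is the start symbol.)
Yes. E → g g '/' with FOLLOW(E) on { 'g' }; D → g E g with FOLLOW(D) on { 'g' }; D → P D with FOLLOW(D) on { 'g', 'x' }

A FIRST/FOLLOW conflict occurs when a non-terminal N has a nullable alternative N → β (β ⇒* ε) and another alternative N → α with FIRST(α) ∩ FOLLOW(N) ≠ ∅: on such a lookahead the parser cannot decide between expanding α and letting N vanish via β.

Nullable non-terminals: D, E.
FIRST sets used below: FIRST(P) = { 'g', 'x' }, FIRST(D) = { '/', 'g', 'x', ε }

D: nullable alternative(s) D → ε; FOLLOW(D) = { $, 'g', 'x' }
  D → ε: FIRST \ {ε} = { } — this is the only nullable alternative, skip
  D → g E g: FIRST \ {ε} = { 'g' } — overlaps FOLLOW(D) on { 'g' }: CONFLICT
  D → P D: FIRST \ {ε} = { 'g', 'x' } — overlaps FOLLOW(D) on { 'g', 'x' }: CONFLICT
  D → / D x: FIRST \ {ε} = { '/' } — disjoint from FOLLOW(D)

E: nullable alternative(s) E → D; FOLLOW(E) = { $, 'g' }
  E → g g /: FIRST \ {ε} = { 'g' } — overlaps FOLLOW(E) on { 'g' }: CONFLICT
  E → D: FIRST \ {ε} = { '/', 'g', 'x' } — this is the only nullable alternative, skip

P has no nullable alternative, so no FIRST/FOLLOW check is needed there.

So the grammar has 3 FIRST/FOLLOW conflicts (marked CONFLICT above).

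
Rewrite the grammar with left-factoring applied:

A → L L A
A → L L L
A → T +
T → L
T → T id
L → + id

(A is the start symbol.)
Left-factoring transforms A → αβ₁ | αβ₂ into A → αA' and A' → β₁ | β₂
(α is the longest common prefix among the alternatives). Repeat until
no nonterminal has two alternatives with a common prefix.

Round 1: A has alternatives sharing prefix 'L L'. Introduce A': A → L L A'
  Add: A' → A
  Add: A' → L

No remaining common prefixes — done.

Resulting grammar:
A → L L A'
A' → A
A' → L
A → T +
T → L
T → T id
L → + id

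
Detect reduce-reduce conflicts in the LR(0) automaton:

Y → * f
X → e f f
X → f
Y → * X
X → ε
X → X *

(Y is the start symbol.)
Augment with Y' → Y and build the canonical LR(0) collection (I0 = CLOSURE({[Y' → . Y]}), then GOTO on every symbol after a dot until no new states appear). It has 9 states:
  I0: { [Y → . * X], [Y → . * f], [Y' → . Y] }  — shift
  I1: { [X → . X *], [X → . e f f], [X → . f], [X → .], [Y → * . X], [Y → * . f] }  — shift, reduce
  I2: { [Y' → Y .] }  — accept
  I3: { [X → X . *], [Y → * X .] }  — shift, reduce
  I4: { [X → e . f f] }  — shift
  I5: { [X → f .], [Y → * f .] }  — 2 reduces
  I6: { [X → e f . f] }  — shift
  I7: { [X → e f f .] }  — reduce
  I8: { [X → X * .] }  — reduce

I5 contains complete items [X → f .], [Y → * f .] — reduce-reduce conflict.

Answer: Yes — I5: [X → f .] vs [Y → * f .]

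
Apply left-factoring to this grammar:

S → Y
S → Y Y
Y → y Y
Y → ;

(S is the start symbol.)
S → Y S'
S' → ε
S' → Y
Y → y Y
Y → ;

Left-factoring transforms A → αβ₁ | αβ₂ into A → αA' and A' → β₁ | β₂
(α is the longest common prefix among the alternatives). Repeat until
no nonterminal has two alternatives with a common prefix.

Round 1: S has alternatives sharing prefix 'Y'. Introduce S': S → Y S'
  Add: S' → ε
  Add: S' → Y

No remaining common prefixes — done.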